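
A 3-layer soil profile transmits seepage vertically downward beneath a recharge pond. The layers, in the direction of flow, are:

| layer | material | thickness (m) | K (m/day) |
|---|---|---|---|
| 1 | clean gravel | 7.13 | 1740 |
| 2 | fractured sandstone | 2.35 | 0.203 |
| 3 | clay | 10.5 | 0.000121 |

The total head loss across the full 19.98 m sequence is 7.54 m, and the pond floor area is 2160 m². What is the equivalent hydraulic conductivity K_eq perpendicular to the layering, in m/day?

0.000230

Flow is perpendicular to layering, so the layers act in series and the equivalent K is the thickness-weighted harmonic mean.
Total thickness L = 7.13 + 2.35 + 10.5 = 19.98 m.
Σ(b_i/K_i) = 7.13/1740 + 2.35/0.203 + 10.5/0.000121 = 86788 d.
K_eq = L / Σ(b_i/K_i) = 19.98 / 86788 = 0.0002302 m/day.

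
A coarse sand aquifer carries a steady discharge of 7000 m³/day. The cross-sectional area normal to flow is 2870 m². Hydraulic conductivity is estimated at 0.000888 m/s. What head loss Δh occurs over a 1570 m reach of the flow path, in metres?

49.9

Convert K: 0.000888 m/s × 86400 = 76.72 m/day.
From Q = K·A·i, i = Q / (K·A) = 7000 / (76.72 × 2870) = 0.03179.
Head loss Δh = i · L = 0.03179 × 1570 = 49.91 m.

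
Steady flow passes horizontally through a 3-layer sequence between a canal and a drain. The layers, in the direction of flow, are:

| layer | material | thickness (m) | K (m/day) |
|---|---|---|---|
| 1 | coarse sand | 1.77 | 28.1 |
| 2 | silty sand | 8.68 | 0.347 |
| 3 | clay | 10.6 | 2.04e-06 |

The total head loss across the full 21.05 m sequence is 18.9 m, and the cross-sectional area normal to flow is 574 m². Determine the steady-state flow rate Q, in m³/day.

Flow is perpendicular to layering, so the layers act in series and the equivalent K is the thickness-weighted harmonic mean.
Total thickness L = 1.77 + 8.68 + 10.6 = 21.05 m.
Σ(b_i/K_i) = 1.77/28.1 + 8.68/0.347 + 10.6/2.04e-06 = 5.196e+06 d.
K_eq = L / Σ(b_i/K_i) = 21.05 / 5.196e+06 = 4.051e-06 m/day.
Q = K_eq · A · (Δh/L) = 4.051e-06 × 574 × (18.9/21.05) = 0.002088 m³/day.

0.00209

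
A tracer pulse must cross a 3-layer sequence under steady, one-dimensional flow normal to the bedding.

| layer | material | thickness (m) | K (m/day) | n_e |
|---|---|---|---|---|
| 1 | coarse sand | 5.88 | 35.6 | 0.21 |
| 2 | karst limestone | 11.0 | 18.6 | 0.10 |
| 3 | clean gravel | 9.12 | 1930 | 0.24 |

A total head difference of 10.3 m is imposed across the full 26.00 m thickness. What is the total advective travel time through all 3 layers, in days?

With flow normal to the layers, continuity requires the same specific discharge q through every layer.
Σ(b_i/K_i) = 5.88/35.6 + 11.0/18.6 + 9.12/1930 = 0.7613 d.
q = Δh / Σ(b_i/K_i) = 10.3 / 0.7613 = 13.53 m/day.
In each layer the seepage velocity is v_i = q/n_i, so the layer transit time is t_i = b_i·n_i / q:
  layer 1 (coarse sand): t_1 = 5.88 × 0.21 / 13.53 = 0.09127 d
  layer 2 (karst limestone): t_2 = 11.0 × 0.10 / 13.53 = 0.08130 d
  layer 3 (clean gravel): t_3 = 9.12 × 0.24 / 13.53 = 0.1618 d
Total t = Σ t_i = 0.3343 days.

0.334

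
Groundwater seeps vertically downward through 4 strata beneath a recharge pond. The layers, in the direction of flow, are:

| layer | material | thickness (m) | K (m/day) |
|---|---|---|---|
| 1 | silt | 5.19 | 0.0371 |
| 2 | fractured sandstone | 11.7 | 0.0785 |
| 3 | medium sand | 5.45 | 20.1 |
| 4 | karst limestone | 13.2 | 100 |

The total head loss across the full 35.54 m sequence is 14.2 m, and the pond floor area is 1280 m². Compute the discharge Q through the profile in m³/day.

Flow is perpendicular to layering, so the layers act in series and the equivalent K is the thickness-weighted harmonic mean.
Total thickness L = 5.19 + 11.7 + 5.45 + 13.2 = 35.54 m.
Σ(b_i/K_i) = 5.19/0.0371 + 11.7/0.0785 + 5.45/20.1 + 13.2/100 = 289.3 d.
K_eq = L / Σ(b_i/K_i) = 35.54 / 289.3 = 0.1228 m/day.
Q = K_eq · A · (Δh/L) = 0.1228 × 1280 × (14.2/35.54) = 62.82 m³/day.

62.8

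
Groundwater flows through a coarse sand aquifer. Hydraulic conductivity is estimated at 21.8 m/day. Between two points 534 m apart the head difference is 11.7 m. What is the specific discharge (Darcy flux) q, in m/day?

0.478

Hydraulic gradient i = Δh / L = 11.7 / 534 = 0.02191.
Specific discharge q = K · i = 21.80 × 0.02191 = 0.4776 m/day.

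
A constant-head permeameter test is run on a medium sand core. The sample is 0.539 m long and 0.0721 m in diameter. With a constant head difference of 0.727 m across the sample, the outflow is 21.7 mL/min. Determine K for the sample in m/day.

5.67

Cross-sectional area A = π·(d/2)² = π × (0.0721/2)² = 0.004083 m².
Convert discharge: 21.7 mL/min = 3.617e-07 m³/s.
Darcy's law rearranged: K = Q·L / (A·Δh) = 3.617e-07 × 0.539 / (0.004083 × 0.727) = 6.568e-05 m/s = 5.674 m/day.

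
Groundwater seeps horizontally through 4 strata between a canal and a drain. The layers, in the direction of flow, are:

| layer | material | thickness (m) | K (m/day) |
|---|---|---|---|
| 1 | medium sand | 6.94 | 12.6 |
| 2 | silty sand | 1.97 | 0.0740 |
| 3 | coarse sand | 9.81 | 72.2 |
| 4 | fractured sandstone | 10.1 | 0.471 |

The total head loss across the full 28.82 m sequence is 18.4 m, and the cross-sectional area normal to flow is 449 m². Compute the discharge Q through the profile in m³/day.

169

Flow is perpendicular to layering, so the layers act in series and the equivalent K is the thickness-weighted harmonic mean.
Total thickness L = 6.94 + 1.97 + 9.81 + 10.1 = 28.82 m.
Σ(b_i/K_i) = 6.94/12.6 + 1.97/0.0740 + 9.81/72.2 + 10.1/0.471 = 48.75 d.
K_eq = L / Σ(b_i/K_i) = 28.82 / 48.75 = 0.5912 m/day.
Q = K_eq · A · (Δh/L) = 0.5912 × 449 × (18.4/28.82) = 169.5 m³/day.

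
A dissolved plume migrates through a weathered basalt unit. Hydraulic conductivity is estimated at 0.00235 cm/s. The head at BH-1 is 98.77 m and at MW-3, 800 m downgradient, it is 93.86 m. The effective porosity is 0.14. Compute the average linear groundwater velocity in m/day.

Convert K: 0.00235 cm/s × 864 = 2.030 m/day.
Hydraulic gradient i = (98.77 − 93.86) / 800 = 4.91 / 800 = 0.006138.
Darcy flux q = K · i = 2.030 × 0.006138 = 0.01246 m/day.
Seepage velocity v = q / n_e = 0.01246 / 0.14 = 0.08901 m/day.

0.0890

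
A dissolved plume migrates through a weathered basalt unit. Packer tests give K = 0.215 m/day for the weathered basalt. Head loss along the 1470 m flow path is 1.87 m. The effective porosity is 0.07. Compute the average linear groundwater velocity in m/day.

Hydraulic gradient i = Δh / L = 1.87 / 1470 = 0.001272.
Darcy flux q = K · i = 0.2150 × 0.001272 = 0.0002735 m/day.
Seepage velocity v = q / n_e = 0.0002735 / 0.07 = 0.003907 m/day.

0.00391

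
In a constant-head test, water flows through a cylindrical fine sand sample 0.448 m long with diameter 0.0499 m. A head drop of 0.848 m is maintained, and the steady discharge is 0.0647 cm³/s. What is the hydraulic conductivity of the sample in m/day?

Cross-sectional area A = π·(d/2)² = π × (0.0499/2)² = 0.001956 m².
Convert discharge: 0.0647 cm³/s = 6.470e-08 m³/s.
Darcy's law rearranged: K = Q·L / (A·Δh) = 6.470e-08 × 0.448 / (0.001956 × 0.848) = 1.748e-05 m/s = 1.510 m/day.

1.51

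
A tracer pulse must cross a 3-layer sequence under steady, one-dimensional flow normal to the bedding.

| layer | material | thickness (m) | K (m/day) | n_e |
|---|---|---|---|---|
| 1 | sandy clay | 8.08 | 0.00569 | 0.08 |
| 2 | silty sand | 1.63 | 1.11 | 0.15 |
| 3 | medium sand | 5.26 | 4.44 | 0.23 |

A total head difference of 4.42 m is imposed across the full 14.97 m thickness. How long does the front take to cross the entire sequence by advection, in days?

676

With flow normal to the layers, continuity requires the same specific discharge q through every layer.
Σ(b_i/K_i) = 8.08/0.00569 + 1.63/1.11 + 5.26/4.44 = 1423 d.
q = Δh / Σ(b_i/K_i) = 4.42 / 1423 = 0.003107 m/day.
In each layer the seepage velocity is v_i = q/n_i, so the layer transit time is t_i = b_i·n_i / q:
  layer 1 (sandy clay): t_1 = 8.08 × 0.08 / 0.003107 = 208.1 d
  layer 2 (silty sand): t_2 = 1.63 × 0.15 / 0.003107 = 78.70 d
  layer 3 (medium sand): t_3 = 5.26 × 0.23 / 0.003107 = 389.4 d
Total t = Σ t_i = 676.2 days.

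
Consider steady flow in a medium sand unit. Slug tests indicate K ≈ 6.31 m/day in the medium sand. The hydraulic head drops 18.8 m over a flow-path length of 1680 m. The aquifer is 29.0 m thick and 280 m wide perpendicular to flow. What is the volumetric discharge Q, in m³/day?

Cross-sectional area A = 280 × 29.0 = 8120 m².
Hydraulic gradient i = Δh / L = 18.8 / 1680 = 0.01119.
Darcy's law: Q = K · A · i = 6.310 × 8120 × 0.01119 = 573.4 m³/day.

573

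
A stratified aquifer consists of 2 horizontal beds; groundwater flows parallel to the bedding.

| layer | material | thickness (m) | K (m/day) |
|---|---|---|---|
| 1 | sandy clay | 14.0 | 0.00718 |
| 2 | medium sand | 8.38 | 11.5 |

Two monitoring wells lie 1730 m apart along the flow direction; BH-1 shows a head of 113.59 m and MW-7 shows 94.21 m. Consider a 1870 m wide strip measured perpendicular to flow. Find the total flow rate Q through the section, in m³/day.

Flow is parallel to layering, so each bed carries its own Darcy discharge and the transmissivities add.
Σ(K_i·b_i) = 0.00718×14.0 + 11.5×8.38 = 96.47 m²/day.
Hydraulic gradient i = (113.59 − 94.21) / 1730 = 19.38 / 1730 = 0.01120.
Q = Σ(K_i·b_i) · W · i = 96.47 × 1870 × 0.01120 = 2021 m³/day.

2020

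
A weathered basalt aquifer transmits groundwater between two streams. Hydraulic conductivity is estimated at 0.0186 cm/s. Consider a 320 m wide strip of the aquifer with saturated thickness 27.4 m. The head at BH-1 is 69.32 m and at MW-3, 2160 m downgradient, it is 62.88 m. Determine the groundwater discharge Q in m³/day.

Convert K: 0.0186 cm/s × 864 = 16.07 m/day.
Cross-sectional area A = 320 × 27.4 = 8768 m².
Hydraulic gradient i = (69.32 − 62.88) / 2160 = 6.44 / 2160 = 0.002981.
Darcy's law: Q = K · A · i = 16.07 × 8768 × 0.002981 = 420.1 m³/day.

420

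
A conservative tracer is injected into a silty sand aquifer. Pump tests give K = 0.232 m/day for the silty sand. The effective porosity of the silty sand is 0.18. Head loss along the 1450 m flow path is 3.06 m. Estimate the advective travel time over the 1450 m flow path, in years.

Hydraulic gradient i = Δh / L = 3.06 / 1450 = 0.002110.
Darcy flux q = K · i = 0.2320 × 0.002110 = 0.0004896 m/day.
Seepage velocity v = q / n_e = 0.0004896 / 0.18 = 0.002720 m/day.
Travel time t = L / v = 1450 / 0.002720 = 5.331e+05 days = 1460 years.

1460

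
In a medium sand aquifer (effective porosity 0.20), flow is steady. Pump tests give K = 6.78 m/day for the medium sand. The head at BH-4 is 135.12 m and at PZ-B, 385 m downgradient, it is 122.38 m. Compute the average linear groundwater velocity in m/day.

Hydraulic gradient i = (135.12 − 122.38) / 385 = 12.74 / 385 = 0.03309.
Darcy flux q = K · i = 6.780 × 0.03309 = 0.2244 m/day.
Seepage velocity v = q / n_e = 0.2244 / 0.20 = 1.122 m/day.

1.12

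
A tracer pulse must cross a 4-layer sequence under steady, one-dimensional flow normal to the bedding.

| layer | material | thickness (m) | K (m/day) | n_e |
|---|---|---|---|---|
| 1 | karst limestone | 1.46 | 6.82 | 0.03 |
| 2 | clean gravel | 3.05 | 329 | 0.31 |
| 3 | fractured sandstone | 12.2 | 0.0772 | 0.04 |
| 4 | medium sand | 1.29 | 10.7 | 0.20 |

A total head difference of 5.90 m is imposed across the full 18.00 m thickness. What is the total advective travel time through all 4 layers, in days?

With flow normal to the layers, continuity requires the same specific discharge q through every layer.
Σ(b_i/K_i) = 1.46/6.82 + 3.05/329 + 12.2/0.0772 + 1.29/10.7 = 158.4 d.
q = Δh / Σ(b_i/K_i) = 5.90 / 158.4 = 0.03725 m/day.
In each layer the seepage velocity is v_i = q/n_i, so the layer transit time is t_i = b_i·n_i / q:
  layer 1 (karst limestone): t_1 = 1.46 × 0.03 / 0.03725 = 1.176 d
  layer 2 (clean gravel): t_2 = 3.05 × 0.31 / 0.03725 = 25.38 d
  layer 3 (fractured sandstone): t_3 = 12.2 × 0.04 / 0.03725 = 13.10 d
  layer 4 (medium sand): t_4 = 1.29 × 0.20 / 0.03725 = 6.926 d
Total t = Σ t_i = 46.58 days.

46.6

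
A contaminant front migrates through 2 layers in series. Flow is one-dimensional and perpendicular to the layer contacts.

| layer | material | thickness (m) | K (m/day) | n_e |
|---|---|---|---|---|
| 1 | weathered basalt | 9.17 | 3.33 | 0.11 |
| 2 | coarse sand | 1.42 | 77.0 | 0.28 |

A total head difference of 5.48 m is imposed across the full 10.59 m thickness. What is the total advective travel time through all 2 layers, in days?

0.711

With flow normal to the layers, continuity requires the same specific discharge q through every layer.
Σ(b_i/K_i) = 9.17/3.33 + 1.42/77.0 = 2.772 d.
q = Δh / Σ(b_i/K_i) = 5.48 / 2.772 = 1.977 m/day.
In each layer the seepage velocity is v_i = q/n_i, so the layer transit time is t_i = b_i·n_i / q:
  layer 1 (weathered basalt): t_1 = 9.17 × 0.11 / 1.977 = 0.5103 d
  layer 2 (coarse sand): t_2 = 1.42 × 0.28 / 1.977 = 0.2011 d
Total t = Σ t_i = 0.7114 days.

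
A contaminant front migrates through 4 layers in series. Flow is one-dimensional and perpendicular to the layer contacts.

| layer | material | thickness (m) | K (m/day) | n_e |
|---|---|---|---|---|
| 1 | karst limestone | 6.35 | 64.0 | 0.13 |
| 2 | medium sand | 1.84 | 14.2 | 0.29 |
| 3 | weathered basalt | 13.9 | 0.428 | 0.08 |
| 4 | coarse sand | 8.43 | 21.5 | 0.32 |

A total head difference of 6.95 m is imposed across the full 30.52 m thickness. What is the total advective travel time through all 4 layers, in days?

With flow normal to the layers, continuity requires the same specific discharge q through every layer.
Σ(b_i/K_i) = 6.35/64.0 + 1.84/14.2 + 13.9/0.428 + 8.43/21.5 = 33.10 d.
q = Δh / Σ(b_i/K_i) = 6.95 / 33.10 = 0.2100 m/day.
In each layer the seepage velocity is v_i = q/n_i, so the layer transit time is t_i = b_i·n_i / q:
  layer 1 (karst limestone): t_1 = 6.35 × 0.13 / 0.2100 = 3.931 d
  layer 2 (medium sand): t_2 = 1.84 × 0.29 / 0.2100 = 2.541 d
  layer 3 (weathered basalt): t_3 = 13.9 × 0.08 / 0.2100 = 5.296 d
  layer 4 (coarse sand): t_4 = 8.43 × 0.32 / 0.2100 = 12.85 d
Total t = Σ t_i = 24.61 days.

24.6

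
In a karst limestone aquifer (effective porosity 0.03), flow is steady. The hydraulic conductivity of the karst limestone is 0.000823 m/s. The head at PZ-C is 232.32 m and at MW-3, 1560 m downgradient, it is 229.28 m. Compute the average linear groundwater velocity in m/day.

4.62

Convert K: 0.000823 m/s × 86400 = 71.11 m/day.
Hydraulic gradient i = (232.32 − 229.28) / 1560 = 3.04 / 1560 = 0.001949.
Darcy flux q = K · i = 71.11 × 0.001949 = 0.1386 m/day.
Seepage velocity v = q / n_e = 0.1386 / 0.03 = 4.619 m/day.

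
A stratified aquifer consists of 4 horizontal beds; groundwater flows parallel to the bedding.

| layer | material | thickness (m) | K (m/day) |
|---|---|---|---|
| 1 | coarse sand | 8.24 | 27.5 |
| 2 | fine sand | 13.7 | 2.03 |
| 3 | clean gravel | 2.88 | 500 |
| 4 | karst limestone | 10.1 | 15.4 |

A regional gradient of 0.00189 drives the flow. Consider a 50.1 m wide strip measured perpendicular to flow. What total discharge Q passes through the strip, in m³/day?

Flow is parallel to layering, so each bed carries its own Darcy discharge and the transmissivities add.
Σ(K_i·b_i) = 27.5×8.24 + 2.03×13.7 + 500×2.88 + 15.4×10.1 = 1850 m²/day.
Hydraulic gradient i = 0.00189.
Q = Σ(K_i·b_i) · W · i = 1850 × 50.1 × 0.001890 = 175.2 m³/day.

175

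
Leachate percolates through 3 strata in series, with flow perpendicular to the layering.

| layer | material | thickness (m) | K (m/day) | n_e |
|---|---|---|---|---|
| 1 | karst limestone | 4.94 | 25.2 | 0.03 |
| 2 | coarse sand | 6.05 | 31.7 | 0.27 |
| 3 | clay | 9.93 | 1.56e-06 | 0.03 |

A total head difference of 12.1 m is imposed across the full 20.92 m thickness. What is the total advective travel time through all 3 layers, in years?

3000

With flow normal to the layers, continuity requires the same specific discharge q through every layer.
Σ(b_i/K_i) = 4.94/25.2 + 6.05/31.7 + 9.93/1.56e-06 = 6.365e+06 d.
q = Δh / Σ(b_i/K_i) = 12.1 / 6.365e+06 = 1.901e-06 m/day.
In each layer the seepage velocity is v_i = q/n_i, so the layer transit time is t_i = b_i·n_i / q:
  layer 1 (karst limestone): t_1 = 4.94 × 0.03 / 1.901e-06 = 77963 d
  layer 2 (coarse sand): t_2 = 6.05 × 0.27 / 1.901e-06 = 8.593e+05 d
  layer 3 (clay): t_3 = 9.93 × 0.03 / 1.901e-06 = 1.567e+05 d
Total t = Σ t_i = 1.094e+06 days = 2995 years.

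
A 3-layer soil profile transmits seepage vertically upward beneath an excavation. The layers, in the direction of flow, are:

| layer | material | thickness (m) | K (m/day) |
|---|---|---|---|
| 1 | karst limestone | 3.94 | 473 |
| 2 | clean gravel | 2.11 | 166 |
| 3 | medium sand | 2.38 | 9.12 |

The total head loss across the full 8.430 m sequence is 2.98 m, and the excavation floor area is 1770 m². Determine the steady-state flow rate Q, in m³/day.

18700

Flow is perpendicular to layering, so the layers act in series and the equivalent K is the thickness-weighted harmonic mean.
Total thickness L = 3.94 + 2.11 + 2.38 = 8.430 m.
Σ(b_i/K_i) = 3.94/473 + 2.11/166 + 2.38/9.12 = 0.2820 d.
K_eq = L / Σ(b_i/K_i) = 8.430 / 0.2820 = 29.89 m/day.
Q = K_eq · A · (Δh/L) = 29.89 × 1770 × (2.98/8.430) = 18704 m³/day.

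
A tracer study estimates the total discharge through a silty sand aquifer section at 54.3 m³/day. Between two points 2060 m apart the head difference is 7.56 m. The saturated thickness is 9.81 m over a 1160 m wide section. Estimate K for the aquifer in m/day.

1.30

Cross-sectional area A = 1160 × 9.81 = 11380 m².
Hydraulic gradient i = Δh / L = 7.56 / 2060 = 0.003670.
From Q = K·A·i, K = Q / (A·i) = 54.3 / (11380 × 0.003670) = 1.300 m/day.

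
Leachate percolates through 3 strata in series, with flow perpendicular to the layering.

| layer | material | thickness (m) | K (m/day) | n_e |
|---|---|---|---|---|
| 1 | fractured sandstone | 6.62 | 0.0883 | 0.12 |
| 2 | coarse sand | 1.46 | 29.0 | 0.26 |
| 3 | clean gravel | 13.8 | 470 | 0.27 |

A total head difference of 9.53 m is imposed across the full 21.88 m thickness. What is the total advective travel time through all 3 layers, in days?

With flow normal to the layers, continuity requires the same specific discharge q through every layer.
Σ(b_i/K_i) = 6.62/0.0883 + 1.46/29.0 + 13.8/470 = 75.05 d.
q = Δh / Σ(b_i/K_i) = 9.53 / 75.05 = 0.1270 m/day.
In each layer the seepage velocity is v_i = q/n_i, so the layer transit time is t_i = b_i·n_i / q:
  layer 1 (fractured sandstone): t_1 = 6.62 × 0.12 / 0.1270 = 6.256 d
  layer 2 (coarse sand): t_2 = 1.46 × 0.26 / 0.1270 = 2.989 d
  layer 3 (clean gravel): t_3 = 13.8 × 0.27 / 0.1270 = 29.34 d
Total t = Σ t_i = 38.59 days.

38.6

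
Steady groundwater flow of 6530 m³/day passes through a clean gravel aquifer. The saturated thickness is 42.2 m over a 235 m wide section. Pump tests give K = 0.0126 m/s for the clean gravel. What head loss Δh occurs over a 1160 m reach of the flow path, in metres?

0.702

Convert K: 0.0126 m/s × 86400 = 1089 m/day.
Cross-sectional area A = 235 × 42.2 = 9917 m².
From Q = K·A·i, i = Q / (K·A) = 6530 / (1089 × 9917) = 0.0006049.
Head loss Δh = i · L = 0.0006049 × 1160 = 0.7016 m.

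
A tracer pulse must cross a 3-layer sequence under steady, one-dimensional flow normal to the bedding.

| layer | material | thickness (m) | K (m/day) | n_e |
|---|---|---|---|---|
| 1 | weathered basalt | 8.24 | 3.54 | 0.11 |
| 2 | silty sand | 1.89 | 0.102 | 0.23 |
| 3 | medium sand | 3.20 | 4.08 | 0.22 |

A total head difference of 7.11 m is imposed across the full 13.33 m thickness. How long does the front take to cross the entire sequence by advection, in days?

6.22

With flow normal to the layers, continuity requires the same specific discharge q through every layer.
Σ(b_i/K_i) = 8.24/3.54 + 1.89/0.102 + 3.20/4.08 = 21.64 d.
q = Δh / Σ(b_i/K_i) = 7.11 / 21.64 = 0.3285 m/day.
In each layer the seepage velocity is v_i = q/n_i, so the layer transit time is t_i = b_i·n_i / q:
  layer 1 (weathered basalt): t_1 = 8.24 × 0.11 / 0.3285 = 2.759 d
  layer 2 (silty sand): t_2 = 1.89 × 0.23 / 0.3285 = 1.323 d
  layer 3 (medium sand): t_3 = 3.20 × 0.22 / 0.3285 = 2.143 d
Total t = Σ t_i = 6.225 days.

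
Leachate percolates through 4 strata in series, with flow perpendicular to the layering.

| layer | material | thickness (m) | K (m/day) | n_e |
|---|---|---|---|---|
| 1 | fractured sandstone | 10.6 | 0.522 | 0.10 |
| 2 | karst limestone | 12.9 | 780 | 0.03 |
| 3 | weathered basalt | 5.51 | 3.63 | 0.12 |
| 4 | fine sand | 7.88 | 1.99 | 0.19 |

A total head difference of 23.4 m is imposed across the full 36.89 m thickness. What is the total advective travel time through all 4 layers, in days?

3.98

With flow normal to the layers, continuity requires the same specific discharge q through every layer.
Σ(b_i/K_i) = 10.6/0.522 + 12.9/780 + 5.51/3.63 + 7.88/1.99 = 25.80 d.
q = Δh / Σ(b_i/K_i) = 23.4 / 25.80 = 0.9070 m/day.
In each layer the seepage velocity is v_i = q/n_i, so the layer transit time is t_i = b_i·n_i / q:
  layer 1 (fractured sandstone): t_1 = 10.6 × 0.10 / 0.9070 = 1.169 d
  layer 2 (karst limestone): t_2 = 12.9 × 0.03 / 0.9070 = 0.4267 d
  layer 3 (weathered basalt): t_3 = 5.51 × 0.12 / 0.9070 = 0.7290 d
  layer 4 (fine sand): t_4 = 7.88 × 0.19 / 0.9070 = 1.651 d
Total t = Σ t_i = 3.975 days.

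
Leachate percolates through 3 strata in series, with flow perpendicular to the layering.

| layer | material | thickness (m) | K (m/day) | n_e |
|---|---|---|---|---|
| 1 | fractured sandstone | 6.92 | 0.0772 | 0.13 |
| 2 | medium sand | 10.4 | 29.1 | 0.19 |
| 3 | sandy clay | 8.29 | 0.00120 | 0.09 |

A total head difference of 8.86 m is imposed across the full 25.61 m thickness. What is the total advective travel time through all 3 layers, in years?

7.83

With flow normal to the layers, continuity requires the same specific discharge q through every layer.
Σ(b_i/K_i) = 6.92/0.0772 + 10.4/29.1 + 8.29/0.00120 = 6998 d.
q = Δh / Σ(b_i/K_i) = 8.86 / 6998 = 0.001266 m/day.
In each layer the seepage velocity is v_i = q/n_i, so the layer transit time is t_i = b_i·n_i / q:
  layer 1 (fractured sandstone): t_1 = 6.92 × 0.13 / 0.001266 = 710.6 d
  layer 2 (medium sand): t_2 = 10.4 × 0.19 / 0.001266 = 1561 d
  layer 3 (sandy clay): t_3 = 8.29 × 0.09 / 0.001266 = 589.3 d
Total t = Σ t_i = 2861 days = 7.832 years.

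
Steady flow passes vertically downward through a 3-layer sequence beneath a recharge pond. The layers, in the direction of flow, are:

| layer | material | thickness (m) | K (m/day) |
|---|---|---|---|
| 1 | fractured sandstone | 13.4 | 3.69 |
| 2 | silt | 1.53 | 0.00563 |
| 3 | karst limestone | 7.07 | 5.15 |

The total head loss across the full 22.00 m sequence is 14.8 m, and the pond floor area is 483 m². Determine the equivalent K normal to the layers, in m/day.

Flow is perpendicular to layering, so the layers act in series and the equivalent K is the thickness-weighted harmonic mean.
Total thickness L = 13.4 + 1.53 + 7.07 = 22.00 m.
Σ(b_i/K_i) = 13.4/3.69 + 1.53/0.00563 + 7.07/5.15 = 276.8 d.
K_eq = L / Σ(b_i/K_i) = 22.00 / 276.8 = 0.07949 m/day.

0.0795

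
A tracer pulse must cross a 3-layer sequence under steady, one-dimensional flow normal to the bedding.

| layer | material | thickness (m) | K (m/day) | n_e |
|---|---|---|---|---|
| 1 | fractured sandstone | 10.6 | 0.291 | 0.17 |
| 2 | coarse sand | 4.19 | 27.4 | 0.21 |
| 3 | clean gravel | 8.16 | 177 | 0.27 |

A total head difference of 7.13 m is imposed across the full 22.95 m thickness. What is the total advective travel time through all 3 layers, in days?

25.1

With flow normal to the layers, continuity requires the same specific discharge q through every layer.
Σ(b_i/K_i) = 10.6/0.291 + 4.19/27.4 + 8.16/177 = 36.63 d.
q = Δh / Σ(b_i/K_i) = 7.13 / 36.63 = 0.1947 m/day.
In each layer the seepage velocity is v_i = q/n_i, so the layer transit time is t_i = b_i·n_i / q:
  layer 1 (fractured sandstone): t_1 = 10.6 × 0.17 / 0.1947 = 9.256 d
  layer 2 (coarse sand): t_2 = 4.19 × 0.21 / 0.1947 = 4.520 d
  layer 3 (clean gravel): t_3 = 8.16 × 0.27 / 0.1947 = 11.32 d
Total t = Σ t_i = 25.09 days.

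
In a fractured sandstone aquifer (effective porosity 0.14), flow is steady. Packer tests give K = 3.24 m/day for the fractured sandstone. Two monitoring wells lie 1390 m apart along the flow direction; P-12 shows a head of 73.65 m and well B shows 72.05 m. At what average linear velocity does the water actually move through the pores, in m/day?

Hydraulic gradient i = (73.65 − 72.05) / 1390 = 1.6 / 1390 = 0.001151.
Darcy flux q = K · i = 3.240 × 0.001151 = 0.003729 m/day.
Seepage velocity v = q / n_e = 0.003729 / 0.14 = 0.02664 m/day.

0.0266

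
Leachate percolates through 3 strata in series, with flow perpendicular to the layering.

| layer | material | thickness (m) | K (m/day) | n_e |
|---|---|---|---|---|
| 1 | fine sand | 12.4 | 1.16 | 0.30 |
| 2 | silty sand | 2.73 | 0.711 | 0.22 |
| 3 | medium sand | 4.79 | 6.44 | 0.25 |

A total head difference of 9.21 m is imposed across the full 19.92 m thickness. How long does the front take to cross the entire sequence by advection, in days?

9.15

With flow normal to the layers, continuity requires the same specific discharge q through every layer.
Σ(b_i/K_i) = 12.4/1.16 + 2.73/0.711 + 4.79/6.44 = 15.27 d.
q = Δh / Σ(b_i/K_i) = 9.21 / 15.27 = 0.6030 m/day.
In each layer the seepage velocity is v_i = q/n_i, so the layer transit time is t_i = b_i·n_i / q:
  layer 1 (fine sand): t_1 = 12.4 × 0.30 / 0.6030 = 6.169 d
  layer 2 (silty sand): t_2 = 2.73 × 0.22 / 0.6030 = 0.9960 d
  layer 3 (medium sand): t_3 = 4.79 × 0.25 / 0.6030 = 1.986 d
Total t = Σ t_i = 9.151 days.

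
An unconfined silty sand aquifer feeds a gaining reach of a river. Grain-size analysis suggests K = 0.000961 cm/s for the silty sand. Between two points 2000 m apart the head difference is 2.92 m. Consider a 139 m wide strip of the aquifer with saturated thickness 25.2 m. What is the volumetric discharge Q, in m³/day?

Convert K: 0.000961 cm/s × 864 = 0.8303 m/day.
Cross-sectional area A = 139 × 25.2 = 3503 m².
Hydraulic gradient i = Δh / L = 2.92 / 2000 = 0.001460.
Darcy's law: Q = K · A · i = 0.8303 × 3503 × 0.001460 = 4.246 m³/day.

4.25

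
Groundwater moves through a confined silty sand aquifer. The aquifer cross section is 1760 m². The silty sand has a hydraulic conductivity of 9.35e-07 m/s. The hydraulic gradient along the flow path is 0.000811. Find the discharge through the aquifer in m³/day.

0.115

Convert K: 9.35e-07 m/s × 86400 = 0.08078 m/day.
Hydraulic gradient i = 0.000811.
Darcy's law: Q = K · A · i = 0.08078 × 1760 × 0.0008110 = 0.1153 m³/day.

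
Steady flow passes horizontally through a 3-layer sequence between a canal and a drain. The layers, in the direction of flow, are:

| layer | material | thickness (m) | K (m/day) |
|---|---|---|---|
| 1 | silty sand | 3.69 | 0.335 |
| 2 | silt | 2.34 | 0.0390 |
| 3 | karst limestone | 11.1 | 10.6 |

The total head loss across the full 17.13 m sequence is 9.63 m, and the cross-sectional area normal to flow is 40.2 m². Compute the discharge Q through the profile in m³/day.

5.37

Flow is perpendicular to layering, so the layers act in series and the equivalent K is the thickness-weighted harmonic mean.
Total thickness L = 3.69 + 2.34 + 11.1 = 17.13 m.
Σ(b_i/K_i) = 3.69/0.335 + 2.34/0.0390 + 11.1/10.6 = 72.06 d.
K_eq = L / Σ(b_i/K_i) = 17.13 / 72.06 = 0.2377 m/day.
Q = K_eq · A · (Δh/L) = 0.2377 × 40.2 × (9.63/17.13) = 5.372 m³/day.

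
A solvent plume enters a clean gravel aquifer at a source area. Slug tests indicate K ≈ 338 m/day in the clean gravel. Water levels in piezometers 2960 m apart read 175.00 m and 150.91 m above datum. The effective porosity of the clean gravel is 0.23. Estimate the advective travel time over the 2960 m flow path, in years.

0.678

Hydraulic gradient i = (175.00 − 150.91) / 2960 = 24.09 / 2960 = 0.008139.
Darcy flux q = K · i = 338.0 × 0.008139 = 2.751 m/day.
Seepage velocity v = q / n_e = 2.751 / 0.23 = 11.96 m/day.
Travel time t = L / v = 2960 / 11.96 = 247.5 days = 0.6776 years.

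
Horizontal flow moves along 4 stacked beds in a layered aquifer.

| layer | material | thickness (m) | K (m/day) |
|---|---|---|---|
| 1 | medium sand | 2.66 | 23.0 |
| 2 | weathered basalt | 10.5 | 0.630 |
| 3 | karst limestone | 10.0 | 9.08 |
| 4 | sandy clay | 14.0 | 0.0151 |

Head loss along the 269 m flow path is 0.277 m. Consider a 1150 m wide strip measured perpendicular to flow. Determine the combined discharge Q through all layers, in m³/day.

188

Flow is parallel to layering, so each bed carries its own Darcy discharge and the transmissivities add.
Σ(K_i·b_i) = 23.0×2.66 + 0.630×10.5 + 9.08×10.0 + 0.0151×14.0 = 158.8 m²/day.
Hydraulic gradient i = Δh / L = 0.277 / 269 = 0.001030.
Q = Σ(K_i·b_i) · W · i = 158.8 × 1150 × 0.001030 = 188.1 m³/day.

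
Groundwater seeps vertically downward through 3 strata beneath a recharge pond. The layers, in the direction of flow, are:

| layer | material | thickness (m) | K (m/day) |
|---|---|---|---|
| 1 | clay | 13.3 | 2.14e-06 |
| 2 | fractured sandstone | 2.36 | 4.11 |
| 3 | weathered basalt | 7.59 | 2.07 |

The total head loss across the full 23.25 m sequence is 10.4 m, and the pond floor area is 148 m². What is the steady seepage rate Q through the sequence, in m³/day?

0.000248

Flow is perpendicular to layering, so the layers act in series and the equivalent K is the thickness-weighted harmonic mean.
Total thickness L = 13.3 + 2.36 + 7.59 = 23.25 m.
Σ(b_i/K_i) = 13.3/2.14e-06 + 2.36/4.11 + 7.59/2.07 = 6.215e+06 d.
K_eq = L / Σ(b_i/K_i) = 23.25 / 6.215e+06 = 3.741e-06 m/day.
Q = K_eq · A · (Δh/L) = 3.741e-06 × 148 × (10.4/23.25) = 0.0002477 m³/day.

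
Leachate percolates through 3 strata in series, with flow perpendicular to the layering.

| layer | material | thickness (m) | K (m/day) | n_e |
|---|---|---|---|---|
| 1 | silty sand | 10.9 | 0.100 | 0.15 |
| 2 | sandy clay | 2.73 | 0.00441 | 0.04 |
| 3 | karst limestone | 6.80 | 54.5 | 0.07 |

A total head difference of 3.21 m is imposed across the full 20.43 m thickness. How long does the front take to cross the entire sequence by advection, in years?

1.38

With flow normal to the layers, continuity requires the same specific discharge q through every layer.
Σ(b_i/K_i) = 10.9/0.100 + 2.73/0.00441 + 6.80/54.5 = 728.2 d.
q = Δh / Σ(b_i/K_i) = 3.21 / 728.2 = 0.004408 m/day.
In each layer the seepage velocity is v_i = q/n_i, so the layer transit time is t_i = b_i·n_i / q:
  layer 1 (silty sand): t_1 = 10.9 × 0.15 / 0.004408 = 370.9 d
  layer 2 (sandy clay): t_2 = 2.73 × 0.04 / 0.004408 = 24.77 d
  layer 3 (karst limestone): t_3 = 6.80 × 0.07 / 0.004408 = 108.0 d
Total t = Σ t_i = 503.6 days = 1.379 years.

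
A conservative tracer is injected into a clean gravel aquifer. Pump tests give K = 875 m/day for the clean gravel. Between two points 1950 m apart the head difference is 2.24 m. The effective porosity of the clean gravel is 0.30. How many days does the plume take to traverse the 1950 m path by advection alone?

582

Hydraulic gradient i = Δh / L = 2.24 / 1950 = 0.001149.
Darcy flux q = K · i = 875.0 × 0.001149 = 1.005 m/day.
Seepage velocity v = q / n_e = 1.005 / 0.30 = 3.350 m/day.
Travel time t = L / v = 1950 / 3.350 = 582.0 days.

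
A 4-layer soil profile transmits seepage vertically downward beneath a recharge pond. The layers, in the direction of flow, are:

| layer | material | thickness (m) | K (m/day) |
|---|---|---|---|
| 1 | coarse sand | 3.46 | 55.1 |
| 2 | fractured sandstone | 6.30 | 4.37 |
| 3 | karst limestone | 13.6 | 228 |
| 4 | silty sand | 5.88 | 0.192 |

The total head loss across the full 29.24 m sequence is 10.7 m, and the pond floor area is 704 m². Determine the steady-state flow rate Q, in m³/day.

234

Flow is perpendicular to layering, so the layers act in series and the equivalent K is the thickness-weighted harmonic mean.
Total thickness L = 3.46 + 6.30 + 13.6 + 5.88 = 29.24 m.
Σ(b_i/K_i) = 3.46/55.1 + 6.30/4.37 + 13.6/228 + 5.88/0.192 = 32.19 d.
K_eq = L / Σ(b_i/K_i) = 29.24 / 32.19 = 0.9084 m/day.
Q = K_eq · A · (Δh/L) = 0.9084 × 704 × (10.7/29.24) = 234.0 m³/day.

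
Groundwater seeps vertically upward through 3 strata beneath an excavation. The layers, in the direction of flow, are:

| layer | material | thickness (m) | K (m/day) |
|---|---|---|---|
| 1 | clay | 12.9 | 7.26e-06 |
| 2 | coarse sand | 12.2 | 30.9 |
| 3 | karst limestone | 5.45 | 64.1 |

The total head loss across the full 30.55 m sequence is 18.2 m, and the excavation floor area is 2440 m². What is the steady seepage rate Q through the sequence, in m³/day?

0.0250

Flow is perpendicular to layering, so the layers act in series and the equivalent K is the thickness-weighted harmonic mean.
Total thickness L = 12.9 + 12.2 + 5.45 = 30.55 m.
Σ(b_i/K_i) = 12.9/7.26e-06 + 12.2/30.9 + 5.45/64.1 = 1.777e+06 d.
K_eq = L / Σ(b_i/K_i) = 30.55 / 1.777e+06 = 1.719e-05 m/day.
Q = K_eq · A · (Δh/L) = 1.719e-05 × 2440 × (18.2/30.55) = 0.02499 m³/day.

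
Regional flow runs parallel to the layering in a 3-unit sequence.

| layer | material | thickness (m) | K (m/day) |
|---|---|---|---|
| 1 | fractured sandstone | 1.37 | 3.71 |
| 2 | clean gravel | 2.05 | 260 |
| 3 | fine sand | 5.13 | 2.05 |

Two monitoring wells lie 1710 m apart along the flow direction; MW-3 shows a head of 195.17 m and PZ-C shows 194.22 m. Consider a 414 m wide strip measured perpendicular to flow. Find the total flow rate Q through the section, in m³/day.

126

Flow is parallel to layering, so each bed carries its own Darcy discharge and the transmissivities add.
Σ(K_i·b_i) = 3.71×1.37 + 260×2.05 + 2.05×5.13 = 548.6 m²/day.
Hydraulic gradient i = (195.17 − 194.22) / 1710 = 0.95 / 1710 = 0.0005556.
Q = Σ(K_i·b_i) · W · i = 548.6 × 414 × 0.0005556 = 126.2 m³/day.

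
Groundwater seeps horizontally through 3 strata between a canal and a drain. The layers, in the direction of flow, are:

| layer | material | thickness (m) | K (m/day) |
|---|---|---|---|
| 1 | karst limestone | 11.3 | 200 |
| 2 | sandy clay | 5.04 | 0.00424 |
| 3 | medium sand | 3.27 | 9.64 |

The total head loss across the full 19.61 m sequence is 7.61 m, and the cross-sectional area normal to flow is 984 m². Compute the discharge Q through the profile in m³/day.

6.30

Flow is perpendicular to layering, so the layers act in series and the equivalent K is the thickness-weighted harmonic mean.
Total thickness L = 11.3 + 5.04 + 3.27 = 19.61 m.
Σ(b_i/K_i) = 11.3/200 + 5.04/0.00424 + 3.27/9.64 = 1189 d.
K_eq = L / Σ(b_i/K_i) = 19.61 / 1189 = 0.01649 m/day.
Q = K_eq · A · (Δh/L) = 0.01649 × 984 × (7.61/19.61) = 6.298 m³/day.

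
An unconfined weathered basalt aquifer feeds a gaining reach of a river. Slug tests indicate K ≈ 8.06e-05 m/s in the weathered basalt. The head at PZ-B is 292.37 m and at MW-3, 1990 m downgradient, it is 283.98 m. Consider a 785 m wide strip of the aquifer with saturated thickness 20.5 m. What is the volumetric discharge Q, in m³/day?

Convert K: 8.06e-05 m/s × 86400 = 6.964 m/day.
Cross-sectional area A = 785 × 20.5 = 16092 m².
Hydraulic gradient i = (292.37 − 283.98) / 1990 = 8.39 / 1990 = 0.004216.
Darcy's law: Q = K · A · i = 6.964 × 16092 × 0.004216 = 472.5 m³/day.

472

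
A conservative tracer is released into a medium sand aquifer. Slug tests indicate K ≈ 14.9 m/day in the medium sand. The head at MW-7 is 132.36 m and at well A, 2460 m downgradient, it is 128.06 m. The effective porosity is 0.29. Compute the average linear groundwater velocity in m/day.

Hydraulic gradient i = (132.36 − 128.06) / 2460 = 4.3 / 2460 = 0.001748.
Darcy flux q = K · i = 14.90 × 0.001748 = 0.02604 m/day.
Seepage velocity v = q / n_e = 0.02604 / 0.29 = 0.08981 m/day.

0.0898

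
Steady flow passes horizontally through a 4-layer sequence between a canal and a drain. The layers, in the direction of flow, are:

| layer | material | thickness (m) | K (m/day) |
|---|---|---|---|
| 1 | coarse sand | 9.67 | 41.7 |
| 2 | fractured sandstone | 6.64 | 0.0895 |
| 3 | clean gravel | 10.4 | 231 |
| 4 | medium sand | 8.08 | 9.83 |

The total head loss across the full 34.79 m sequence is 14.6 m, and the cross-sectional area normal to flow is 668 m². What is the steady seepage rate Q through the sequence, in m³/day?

Flow is perpendicular to layering, so the layers act in series and the equivalent K is the thickness-weighted harmonic mean.
Total thickness L = 9.67 + 6.64 + 10.4 + 8.08 = 34.79 m.
Σ(b_i/K_i) = 9.67/41.7 + 6.64/0.0895 + 10.4/231 + 8.08/9.83 = 75.29 d.
K_eq = L / Σ(b_i/K_i) = 34.79 / 75.29 = 0.4621 m/day.
Q = K_eq · A · (Δh/L) = 0.4621 × 668 × (14.6/34.79) = 129.5 m³/day.

130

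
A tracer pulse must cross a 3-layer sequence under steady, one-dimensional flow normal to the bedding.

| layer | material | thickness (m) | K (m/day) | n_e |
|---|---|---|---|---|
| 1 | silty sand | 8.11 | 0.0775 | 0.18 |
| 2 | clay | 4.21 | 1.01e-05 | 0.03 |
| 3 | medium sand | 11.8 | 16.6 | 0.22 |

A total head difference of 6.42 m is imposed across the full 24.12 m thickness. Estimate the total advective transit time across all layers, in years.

744

With flow normal to the layers, continuity requires the same specific discharge q through every layer.
Σ(b_i/K_i) = 8.11/0.0775 + 4.21/1.01e-05 + 11.8/16.6 = 4.169e+05 d.
q = Δh / Σ(b_i/K_i) = 6.42 / 4.169e+05 = 1.540e-05 m/day.
In each layer the seepage velocity is v_i = q/n_i, so the layer transit time is t_i = b_i·n_i / q:
  layer 1 (silty sand): t_1 = 8.11 × 0.18 / 1.540e-05 = 94804 d
  layer 2 (clay): t_2 = 4.21 × 0.03 / 1.540e-05 = 8202 d
  layer 3 (medium sand): t_3 = 11.8 × 0.22 / 1.540e-05 = 1.686e+05 d
Total t = Σ t_i = 2.716e+05 days = 743.6 years.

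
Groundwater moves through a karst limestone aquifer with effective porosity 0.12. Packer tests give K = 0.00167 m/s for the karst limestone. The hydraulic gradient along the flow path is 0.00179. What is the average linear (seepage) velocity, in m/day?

Convert K: 0.00167 m/s × 86400 = 144.3 m/day.
Hydraulic gradient i = 0.00179.
Darcy flux q = K · i = 144.3 × 0.001790 = 0.2583 m/day.
Seepage velocity v = q / n_e = 0.2583 / 0.12 = 2.152 m/day.

2.15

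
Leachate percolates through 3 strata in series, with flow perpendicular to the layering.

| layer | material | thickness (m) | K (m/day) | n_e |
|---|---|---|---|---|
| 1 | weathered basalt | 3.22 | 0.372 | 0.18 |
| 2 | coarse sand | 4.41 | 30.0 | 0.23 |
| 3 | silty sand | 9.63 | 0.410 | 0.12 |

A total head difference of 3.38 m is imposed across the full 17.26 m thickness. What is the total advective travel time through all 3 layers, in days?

With flow normal to the layers, continuity requires the same specific discharge q through every layer.
Σ(b_i/K_i) = 3.22/0.372 + 4.41/30.0 + 9.63/0.410 = 32.29 d.
q = Δh / Σ(b_i/K_i) = 3.38 / 32.29 = 0.1047 m/day.
In each layer the seepage velocity is v_i = q/n_i, so the layer transit time is t_i = b_i·n_i / q:
  layer 1 (weathered basalt): t_1 = 3.22 × 0.18 / 0.1047 = 5.537 d
  layer 2 (coarse sand): t_2 = 4.41 × 0.23 / 0.1047 = 9.690 d
  layer 3 (silty sand): t_3 = 9.63 × 0.12 / 0.1047 = 11.04 d
Total t = Σ t_i = 26.27 days.

26.3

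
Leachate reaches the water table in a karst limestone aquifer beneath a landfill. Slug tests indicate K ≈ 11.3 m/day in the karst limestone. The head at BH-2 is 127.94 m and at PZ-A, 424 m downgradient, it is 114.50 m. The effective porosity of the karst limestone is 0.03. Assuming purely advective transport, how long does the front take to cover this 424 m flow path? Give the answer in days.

35.5

Hydraulic gradient i = (127.94 − 114.50) / 424 = 13.44 / 424 = 0.03170.
Darcy flux q = K · i = 11.30 × 0.03170 = 0.3582 m/day.
Seepage velocity v = q / n_e = 0.3582 / 0.03 = 11.94 m/day.
Travel time t = L / v = 424 / 11.94 = 35.51 days.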